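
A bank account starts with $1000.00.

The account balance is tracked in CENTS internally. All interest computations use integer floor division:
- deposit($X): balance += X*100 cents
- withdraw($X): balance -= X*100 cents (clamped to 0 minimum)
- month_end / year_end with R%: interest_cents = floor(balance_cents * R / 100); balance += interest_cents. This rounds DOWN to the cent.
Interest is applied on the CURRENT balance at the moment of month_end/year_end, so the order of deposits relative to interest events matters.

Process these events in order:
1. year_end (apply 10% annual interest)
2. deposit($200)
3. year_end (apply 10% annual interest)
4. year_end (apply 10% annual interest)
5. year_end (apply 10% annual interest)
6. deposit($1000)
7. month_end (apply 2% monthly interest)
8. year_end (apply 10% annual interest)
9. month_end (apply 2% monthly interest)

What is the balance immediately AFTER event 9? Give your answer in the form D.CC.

Answer: 3124.65

Derivation:
After 1 (year_end (apply 10% annual interest)): balance=$1100.00 total_interest=$100.00
After 2 (deposit($200)): balance=$1300.00 total_interest=$100.00
After 3 (year_end (apply 10% annual interest)): balance=$1430.00 total_interest=$230.00
After 4 (year_end (apply 10% annual interest)): balance=$1573.00 total_interest=$373.00
After 5 (year_end (apply 10% annual interest)): balance=$1730.30 total_interest=$530.30
After 6 (deposit($1000)): balance=$2730.30 total_interest=$530.30
After 7 (month_end (apply 2% monthly interest)): balance=$2784.90 total_interest=$584.90
After 8 (year_end (apply 10% annual interest)): balance=$3063.39 total_interest=$863.39
After 9 (month_end (apply 2% monthly interest)): balance=$3124.65 total_interest=$924.65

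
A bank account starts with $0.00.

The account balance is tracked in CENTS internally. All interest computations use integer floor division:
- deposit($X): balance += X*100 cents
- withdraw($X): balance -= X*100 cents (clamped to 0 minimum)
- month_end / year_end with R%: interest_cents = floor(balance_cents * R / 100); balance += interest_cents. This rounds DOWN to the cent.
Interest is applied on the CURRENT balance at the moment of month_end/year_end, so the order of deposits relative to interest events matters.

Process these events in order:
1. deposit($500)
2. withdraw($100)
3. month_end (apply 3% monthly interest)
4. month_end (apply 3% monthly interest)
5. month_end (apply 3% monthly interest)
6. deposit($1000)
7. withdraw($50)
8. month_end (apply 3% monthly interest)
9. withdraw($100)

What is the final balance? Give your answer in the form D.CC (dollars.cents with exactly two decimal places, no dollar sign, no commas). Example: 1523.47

After 1 (deposit($500)): balance=$500.00 total_interest=$0.00
After 2 (withdraw($100)): balance=$400.00 total_interest=$0.00
After 3 (month_end (apply 3% monthly interest)): balance=$412.00 total_interest=$12.00
After 4 (month_end (apply 3% monthly interest)): balance=$424.36 total_interest=$24.36
After 5 (month_end (apply 3% monthly interest)): balance=$437.09 total_interest=$37.09
After 6 (deposit($1000)): balance=$1437.09 total_interest=$37.09
After 7 (withdraw($50)): balance=$1387.09 total_interest=$37.09
After 8 (month_end (apply 3% monthly interest)): balance=$1428.70 total_interest=$78.70
After 9 (withdraw($100)): balance=$1328.70 total_interest=$78.70

Answer: 1328.70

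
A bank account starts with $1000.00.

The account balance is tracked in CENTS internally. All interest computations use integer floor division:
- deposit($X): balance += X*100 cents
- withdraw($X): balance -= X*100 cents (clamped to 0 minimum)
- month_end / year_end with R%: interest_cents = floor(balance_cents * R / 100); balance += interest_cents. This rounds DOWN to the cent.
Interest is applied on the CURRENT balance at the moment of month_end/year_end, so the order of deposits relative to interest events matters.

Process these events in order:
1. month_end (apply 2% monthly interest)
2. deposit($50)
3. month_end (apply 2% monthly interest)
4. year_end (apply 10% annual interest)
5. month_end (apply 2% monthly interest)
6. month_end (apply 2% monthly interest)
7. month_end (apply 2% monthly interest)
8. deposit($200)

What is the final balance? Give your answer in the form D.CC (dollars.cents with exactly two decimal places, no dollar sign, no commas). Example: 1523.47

After 1 (month_end (apply 2% monthly interest)): balance=$1020.00 total_interest=$20.00
After 2 (deposit($50)): balance=$1070.00 total_interest=$20.00
After 3 (month_end (apply 2% monthly interest)): balance=$1091.40 total_interest=$41.40
After 4 (year_end (apply 10% annual interest)): balance=$1200.54 total_interest=$150.54
After 5 (month_end (apply 2% monthly interest)): balance=$1224.55 total_interest=$174.55
After 6 (month_end (apply 2% monthly interest)): balance=$1249.04 total_interest=$199.04
After 7 (month_end (apply 2% monthly interest)): balance=$1274.02 total_interest=$224.02
After 8 (deposit($200)): balance=$1474.02 total_interest=$224.02

Answer: 1474.02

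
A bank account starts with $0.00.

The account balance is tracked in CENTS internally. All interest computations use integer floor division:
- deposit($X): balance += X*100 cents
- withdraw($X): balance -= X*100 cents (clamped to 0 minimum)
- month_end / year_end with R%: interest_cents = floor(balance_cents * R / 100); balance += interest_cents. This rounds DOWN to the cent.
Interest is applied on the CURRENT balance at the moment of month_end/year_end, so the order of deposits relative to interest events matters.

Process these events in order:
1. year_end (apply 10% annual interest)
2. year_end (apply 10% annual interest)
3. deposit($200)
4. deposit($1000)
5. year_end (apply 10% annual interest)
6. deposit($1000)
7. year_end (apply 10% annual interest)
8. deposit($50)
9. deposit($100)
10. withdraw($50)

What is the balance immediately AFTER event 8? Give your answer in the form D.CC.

After 1 (year_end (apply 10% annual interest)): balance=$0.00 total_interest=$0.00
After 2 (year_end (apply 10% annual interest)): balance=$0.00 total_interest=$0.00
After 3 (deposit($200)): balance=$200.00 total_interest=$0.00
After 4 (deposit($1000)): balance=$1200.00 total_interest=$0.00
After 5 (year_end (apply 10% annual interest)): balance=$1320.00 total_interest=$120.00
After 6 (deposit($1000)): balance=$2320.00 total_interest=$120.00
After 7 (year_end (apply 10% annual interest)): balance=$2552.00 total_interest=$352.00
After 8 (deposit($50)): balance=$2602.00 total_interest=$352.00

Answer: 2602.00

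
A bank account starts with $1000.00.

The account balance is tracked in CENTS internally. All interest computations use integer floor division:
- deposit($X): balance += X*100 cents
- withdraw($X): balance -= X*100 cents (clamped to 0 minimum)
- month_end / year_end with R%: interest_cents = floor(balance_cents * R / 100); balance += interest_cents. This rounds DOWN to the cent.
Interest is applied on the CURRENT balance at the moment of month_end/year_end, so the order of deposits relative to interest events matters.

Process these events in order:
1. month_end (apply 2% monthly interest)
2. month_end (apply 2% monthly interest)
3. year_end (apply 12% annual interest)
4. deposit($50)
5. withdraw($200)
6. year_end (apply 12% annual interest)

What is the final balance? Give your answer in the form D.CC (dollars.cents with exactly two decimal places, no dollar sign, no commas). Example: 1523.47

Answer: 1137.06

Derivation:
After 1 (month_end (apply 2% monthly interest)): balance=$1020.00 total_interest=$20.00
After 2 (month_end (apply 2% monthly interest)): balance=$1040.40 total_interest=$40.40
After 3 (year_end (apply 12% annual interest)): balance=$1165.24 total_interest=$165.24
After 4 (deposit($50)): balance=$1215.24 total_interest=$165.24
After 5 (withdraw($200)): balance=$1015.24 total_interest=$165.24
After 6 (year_end (apply 12% annual interest)): balance=$1137.06 total_interest=$287.06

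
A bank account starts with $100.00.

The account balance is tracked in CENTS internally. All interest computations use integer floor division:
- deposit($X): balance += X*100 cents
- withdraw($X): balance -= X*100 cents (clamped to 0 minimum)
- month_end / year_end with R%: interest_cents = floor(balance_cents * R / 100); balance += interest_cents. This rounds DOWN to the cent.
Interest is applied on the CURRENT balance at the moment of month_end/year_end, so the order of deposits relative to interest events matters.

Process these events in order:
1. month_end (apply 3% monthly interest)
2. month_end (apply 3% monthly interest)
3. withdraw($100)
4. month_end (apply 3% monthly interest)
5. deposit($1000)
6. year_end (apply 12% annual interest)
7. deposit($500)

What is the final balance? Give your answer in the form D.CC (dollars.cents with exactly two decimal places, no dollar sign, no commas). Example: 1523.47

Answer: 1627.02

Derivation:
After 1 (month_end (apply 3% monthly interest)): balance=$103.00 total_interest=$3.00
After 2 (month_end (apply 3% monthly interest)): balance=$106.09 total_interest=$6.09
After 3 (withdraw($100)): balance=$6.09 total_interest=$6.09
After 4 (month_end (apply 3% monthly interest)): balance=$6.27 total_interest=$6.27
After 5 (deposit($1000)): balance=$1006.27 total_interest=$6.27
After 6 (year_end (apply 12% annual interest)): balance=$1127.02 total_interest=$127.02
After 7 (deposit($500)): balance=$1627.02 total_interest=$127.02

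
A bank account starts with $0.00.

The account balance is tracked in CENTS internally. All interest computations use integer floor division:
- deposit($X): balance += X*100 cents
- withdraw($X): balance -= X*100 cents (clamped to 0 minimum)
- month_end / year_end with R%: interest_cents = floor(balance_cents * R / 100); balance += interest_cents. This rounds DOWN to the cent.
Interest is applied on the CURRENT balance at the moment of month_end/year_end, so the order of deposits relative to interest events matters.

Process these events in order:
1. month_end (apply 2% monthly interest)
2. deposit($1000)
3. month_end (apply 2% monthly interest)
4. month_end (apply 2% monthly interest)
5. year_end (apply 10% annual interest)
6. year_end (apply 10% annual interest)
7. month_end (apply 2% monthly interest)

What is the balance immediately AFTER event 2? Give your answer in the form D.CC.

Answer: 1000.00

Derivation:
After 1 (month_end (apply 2% monthly interest)): balance=$0.00 total_interest=$0.00
After 2 (deposit($1000)): balance=$1000.00 total_interest=$0.00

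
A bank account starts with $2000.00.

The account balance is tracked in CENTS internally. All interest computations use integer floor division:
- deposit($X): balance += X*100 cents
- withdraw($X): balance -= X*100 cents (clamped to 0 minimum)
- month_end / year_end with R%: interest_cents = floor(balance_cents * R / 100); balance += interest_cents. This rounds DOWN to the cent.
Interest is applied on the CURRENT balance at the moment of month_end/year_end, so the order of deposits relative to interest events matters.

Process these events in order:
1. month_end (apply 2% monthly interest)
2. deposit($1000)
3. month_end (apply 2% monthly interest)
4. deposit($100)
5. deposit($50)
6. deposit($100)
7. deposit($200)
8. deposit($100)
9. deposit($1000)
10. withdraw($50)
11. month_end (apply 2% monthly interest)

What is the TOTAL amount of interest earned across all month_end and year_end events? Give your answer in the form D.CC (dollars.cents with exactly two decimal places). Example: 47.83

After 1 (month_end (apply 2% monthly interest)): balance=$2040.00 total_interest=$40.00
After 2 (deposit($1000)): balance=$3040.00 total_interest=$40.00
After 3 (month_end (apply 2% monthly interest)): balance=$3100.80 total_interest=$100.80
After 4 (deposit($100)): balance=$3200.80 total_interest=$100.80
After 5 (deposit($50)): balance=$3250.80 total_interest=$100.80
After 6 (deposit($100)): balance=$3350.80 total_interest=$100.80
After 7 (deposit($200)): balance=$3550.80 total_interest=$100.80
After 8 (deposit($100)): balance=$3650.80 total_interest=$100.80
After 9 (deposit($1000)): balance=$4650.80 total_interest=$100.80
After 10 (withdraw($50)): balance=$4600.80 total_interest=$100.80
After 11 (month_end (apply 2% monthly interest)): balance=$4692.81 total_interest=$192.81

Answer: 192.81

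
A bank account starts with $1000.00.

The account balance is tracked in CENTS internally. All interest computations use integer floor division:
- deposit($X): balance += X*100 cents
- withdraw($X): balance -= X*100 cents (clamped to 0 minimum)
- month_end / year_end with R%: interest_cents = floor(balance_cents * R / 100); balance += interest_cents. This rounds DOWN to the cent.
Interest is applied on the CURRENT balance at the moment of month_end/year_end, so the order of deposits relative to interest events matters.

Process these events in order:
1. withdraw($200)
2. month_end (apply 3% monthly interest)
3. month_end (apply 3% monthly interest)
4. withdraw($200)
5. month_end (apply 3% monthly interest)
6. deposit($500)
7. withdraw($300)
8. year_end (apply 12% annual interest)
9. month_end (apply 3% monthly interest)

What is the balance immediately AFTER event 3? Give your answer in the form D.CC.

Answer: 848.72

Derivation:
After 1 (withdraw($200)): balance=$800.00 total_interest=$0.00
After 2 (month_end (apply 3% monthly interest)): balance=$824.00 total_interest=$24.00
After 3 (month_end (apply 3% monthly interest)): balance=$848.72 total_interest=$48.72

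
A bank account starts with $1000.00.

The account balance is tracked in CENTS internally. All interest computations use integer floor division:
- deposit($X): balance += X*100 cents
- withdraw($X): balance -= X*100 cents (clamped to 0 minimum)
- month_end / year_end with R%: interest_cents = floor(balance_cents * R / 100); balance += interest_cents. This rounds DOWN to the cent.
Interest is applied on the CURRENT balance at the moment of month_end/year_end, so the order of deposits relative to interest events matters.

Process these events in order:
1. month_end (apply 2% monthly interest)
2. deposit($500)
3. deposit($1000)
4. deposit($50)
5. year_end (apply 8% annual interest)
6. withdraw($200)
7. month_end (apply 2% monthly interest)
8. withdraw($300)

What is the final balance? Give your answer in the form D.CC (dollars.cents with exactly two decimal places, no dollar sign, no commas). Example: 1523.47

Answer: 2327.11

Derivation:
After 1 (month_end (apply 2% monthly interest)): balance=$1020.00 total_interest=$20.00
After 2 (deposit($500)): balance=$1520.00 total_interest=$20.00
After 3 (deposit($1000)): balance=$2520.00 total_interest=$20.00
After 4 (deposit($50)): balance=$2570.00 total_interest=$20.00
After 5 (year_end (apply 8% annual interest)): balance=$2775.60 total_interest=$225.60
After 6 (withdraw($200)): balance=$2575.60 total_interest=$225.60
After 7 (month_end (apply 2% monthly interest)): balance=$2627.11 total_interest=$277.11
After 8 (withdraw($300)): balance=$2327.11 total_interest=$277.11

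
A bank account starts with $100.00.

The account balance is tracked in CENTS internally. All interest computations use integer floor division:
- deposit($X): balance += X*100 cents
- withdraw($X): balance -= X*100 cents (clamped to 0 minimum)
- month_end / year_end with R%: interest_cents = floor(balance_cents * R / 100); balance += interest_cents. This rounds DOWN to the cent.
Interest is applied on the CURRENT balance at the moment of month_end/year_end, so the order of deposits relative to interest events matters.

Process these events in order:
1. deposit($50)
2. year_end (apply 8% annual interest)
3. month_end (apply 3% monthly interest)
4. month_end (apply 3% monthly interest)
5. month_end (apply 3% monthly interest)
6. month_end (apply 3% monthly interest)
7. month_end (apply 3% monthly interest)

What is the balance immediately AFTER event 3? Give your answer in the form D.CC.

After 1 (deposit($50)): balance=$150.00 total_interest=$0.00
After 2 (year_end (apply 8% annual interest)): balance=$162.00 total_interest=$12.00
After 3 (month_end (apply 3% monthly interest)): balance=$166.86 total_interest=$16.86

Answer: 166.86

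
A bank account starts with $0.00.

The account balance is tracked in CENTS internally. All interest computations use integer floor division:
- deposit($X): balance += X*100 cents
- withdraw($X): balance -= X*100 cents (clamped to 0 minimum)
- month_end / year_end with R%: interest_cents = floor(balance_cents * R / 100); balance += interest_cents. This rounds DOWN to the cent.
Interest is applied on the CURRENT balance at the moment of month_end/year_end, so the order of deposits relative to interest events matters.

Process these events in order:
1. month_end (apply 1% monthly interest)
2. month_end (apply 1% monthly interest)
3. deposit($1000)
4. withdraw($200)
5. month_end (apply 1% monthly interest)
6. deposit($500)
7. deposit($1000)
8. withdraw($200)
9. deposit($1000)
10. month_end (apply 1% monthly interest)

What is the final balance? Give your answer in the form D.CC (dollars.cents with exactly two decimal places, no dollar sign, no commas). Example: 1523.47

After 1 (month_end (apply 1% monthly interest)): balance=$0.00 total_interest=$0.00
After 2 (month_end (apply 1% monthly interest)): balance=$0.00 total_interest=$0.00
After 3 (deposit($1000)): balance=$1000.00 total_interest=$0.00
After 4 (withdraw($200)): balance=$800.00 total_interest=$0.00
After 5 (month_end (apply 1% monthly interest)): balance=$808.00 total_interest=$8.00
After 6 (deposit($500)): balance=$1308.00 total_interest=$8.00
After 7 (deposit($1000)): balance=$2308.00 total_interest=$8.00
After 8 (withdraw($200)): balance=$2108.00 total_interest=$8.00
After 9 (deposit($1000)): balance=$3108.00 total_interest=$8.00
After 10 (month_end (apply 1% monthly interest)): balance=$3139.08 total_interest=$39.08

Answer: 3139.08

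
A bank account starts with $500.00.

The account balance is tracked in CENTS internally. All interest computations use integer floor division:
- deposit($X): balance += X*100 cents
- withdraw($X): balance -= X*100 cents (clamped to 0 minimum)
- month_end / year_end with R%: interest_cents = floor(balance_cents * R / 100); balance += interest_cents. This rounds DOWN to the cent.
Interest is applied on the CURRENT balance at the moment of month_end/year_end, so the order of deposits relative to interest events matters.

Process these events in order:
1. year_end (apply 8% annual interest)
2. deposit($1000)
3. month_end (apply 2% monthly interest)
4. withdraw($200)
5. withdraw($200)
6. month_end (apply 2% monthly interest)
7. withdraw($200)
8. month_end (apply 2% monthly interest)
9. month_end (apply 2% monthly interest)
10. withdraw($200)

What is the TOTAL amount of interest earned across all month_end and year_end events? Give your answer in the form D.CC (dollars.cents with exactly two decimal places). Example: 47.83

After 1 (year_end (apply 8% annual interest)): balance=$540.00 total_interest=$40.00
After 2 (deposit($1000)): balance=$1540.00 total_interest=$40.00
After 3 (month_end (apply 2% monthly interest)): balance=$1570.80 total_interest=$70.80
After 4 (withdraw($200)): balance=$1370.80 total_interest=$70.80
After 5 (withdraw($200)): balance=$1170.80 total_interest=$70.80
After 6 (month_end (apply 2% monthly interest)): balance=$1194.21 total_interest=$94.21
After 7 (withdraw($200)): balance=$994.21 total_interest=$94.21
After 8 (month_end (apply 2% monthly interest)): balance=$1014.09 total_interest=$114.09
After 9 (month_end (apply 2% monthly interest)): balance=$1034.37 total_interest=$134.37
After 10 (withdraw($200)): balance=$834.37 total_interest=$134.37

Answer: 134.37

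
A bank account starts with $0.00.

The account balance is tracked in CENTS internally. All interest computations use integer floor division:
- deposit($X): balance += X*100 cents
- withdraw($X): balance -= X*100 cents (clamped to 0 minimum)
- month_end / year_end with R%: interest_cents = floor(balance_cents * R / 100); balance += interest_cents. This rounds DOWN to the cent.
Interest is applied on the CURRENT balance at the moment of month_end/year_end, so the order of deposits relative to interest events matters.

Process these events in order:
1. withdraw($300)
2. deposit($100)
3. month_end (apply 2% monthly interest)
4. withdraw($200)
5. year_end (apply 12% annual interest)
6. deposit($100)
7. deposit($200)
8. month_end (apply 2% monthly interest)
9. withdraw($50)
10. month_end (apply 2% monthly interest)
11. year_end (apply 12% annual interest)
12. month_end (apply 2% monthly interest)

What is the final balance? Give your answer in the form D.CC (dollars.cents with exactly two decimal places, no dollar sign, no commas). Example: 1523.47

Answer: 298.29

Derivation:
After 1 (withdraw($300)): balance=$0.00 total_interest=$0.00
After 2 (deposit($100)): balance=$100.00 total_interest=$0.00
After 3 (month_end (apply 2% monthly interest)): balance=$102.00 total_interest=$2.00
After 4 (withdraw($200)): balance=$0.00 total_interest=$2.00
After 5 (year_end (apply 12% annual interest)): balance=$0.00 total_interest=$2.00
After 6 (deposit($100)): balance=$100.00 total_interest=$2.00
After 7 (deposit($200)): balance=$300.00 total_interest=$2.00
After 8 (month_end (apply 2% monthly interest)): balance=$306.00 total_interest=$8.00
After 9 (withdraw($50)): balance=$256.00 total_interest=$8.00
After 10 (month_end (apply 2% monthly interest)): balance=$261.12 total_interest=$13.12
After 11 (year_end (apply 12% annual interest)): balance=$292.45 total_interest=$44.45
After 12 (month_end (apply 2% monthly interest)): balance=$298.29 total_interest=$50.29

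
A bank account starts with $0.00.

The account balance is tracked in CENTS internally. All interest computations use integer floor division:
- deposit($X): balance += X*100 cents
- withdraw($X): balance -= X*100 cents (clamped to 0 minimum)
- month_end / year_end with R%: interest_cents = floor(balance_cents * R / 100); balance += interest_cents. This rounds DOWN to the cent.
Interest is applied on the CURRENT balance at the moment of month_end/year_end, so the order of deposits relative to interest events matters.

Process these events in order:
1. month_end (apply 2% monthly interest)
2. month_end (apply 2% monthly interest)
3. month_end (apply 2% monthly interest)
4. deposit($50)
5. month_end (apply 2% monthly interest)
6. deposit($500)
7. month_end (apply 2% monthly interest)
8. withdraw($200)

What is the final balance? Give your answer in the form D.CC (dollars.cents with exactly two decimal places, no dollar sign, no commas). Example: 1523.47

After 1 (month_end (apply 2% monthly interest)): balance=$0.00 total_interest=$0.00
After 2 (month_end (apply 2% monthly interest)): balance=$0.00 total_interest=$0.00
After 3 (month_end (apply 2% monthly interest)): balance=$0.00 total_interest=$0.00
After 4 (deposit($50)): balance=$50.00 total_interest=$0.00
After 5 (month_end (apply 2% monthly interest)): balance=$51.00 total_interest=$1.00
After 6 (deposit($500)): balance=$551.00 total_interest=$1.00
After 7 (month_end (apply 2% monthly interest)): balance=$562.02 total_interest=$12.02
After 8 (withdraw($200)): balance=$362.02 total_interest=$12.02

Answer: 362.02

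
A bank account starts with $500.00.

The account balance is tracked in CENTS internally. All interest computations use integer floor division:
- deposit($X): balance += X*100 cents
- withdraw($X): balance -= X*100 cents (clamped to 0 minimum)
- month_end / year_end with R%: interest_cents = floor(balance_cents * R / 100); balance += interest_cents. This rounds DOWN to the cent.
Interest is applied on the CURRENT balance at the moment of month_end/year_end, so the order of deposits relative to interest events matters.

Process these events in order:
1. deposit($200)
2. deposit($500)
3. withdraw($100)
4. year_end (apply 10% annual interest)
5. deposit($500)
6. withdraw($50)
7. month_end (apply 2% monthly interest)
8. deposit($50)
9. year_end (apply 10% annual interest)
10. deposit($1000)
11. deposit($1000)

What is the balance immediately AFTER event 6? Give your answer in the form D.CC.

Answer: 1660.00

Derivation:
After 1 (deposit($200)): balance=$700.00 total_interest=$0.00
After 2 (deposit($500)): balance=$1200.00 total_interest=$0.00
After 3 (withdraw($100)): balance=$1100.00 total_interest=$0.00
After 4 (year_end (apply 10% annual interest)): balance=$1210.00 total_interest=$110.00
After 5 (deposit($500)): balance=$1710.00 total_interest=$110.00
After 6 (withdraw($50)): balance=$1660.00 total_interest=$110.00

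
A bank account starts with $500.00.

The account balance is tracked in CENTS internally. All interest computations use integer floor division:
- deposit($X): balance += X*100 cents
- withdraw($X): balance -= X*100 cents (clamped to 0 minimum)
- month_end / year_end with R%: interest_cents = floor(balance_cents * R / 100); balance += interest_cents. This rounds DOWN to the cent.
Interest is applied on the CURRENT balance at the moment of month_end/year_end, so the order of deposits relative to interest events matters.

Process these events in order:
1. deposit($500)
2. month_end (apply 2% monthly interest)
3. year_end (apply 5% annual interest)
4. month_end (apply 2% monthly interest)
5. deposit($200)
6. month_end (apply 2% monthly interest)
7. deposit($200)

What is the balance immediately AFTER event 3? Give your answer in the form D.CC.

Answer: 1071.00

Derivation:
After 1 (deposit($500)): balance=$1000.00 total_interest=$0.00
After 2 (month_end (apply 2% monthly interest)): balance=$1020.00 total_interest=$20.00
After 3 (year_end (apply 5% annual interest)): balance=$1071.00 total_interest=$71.00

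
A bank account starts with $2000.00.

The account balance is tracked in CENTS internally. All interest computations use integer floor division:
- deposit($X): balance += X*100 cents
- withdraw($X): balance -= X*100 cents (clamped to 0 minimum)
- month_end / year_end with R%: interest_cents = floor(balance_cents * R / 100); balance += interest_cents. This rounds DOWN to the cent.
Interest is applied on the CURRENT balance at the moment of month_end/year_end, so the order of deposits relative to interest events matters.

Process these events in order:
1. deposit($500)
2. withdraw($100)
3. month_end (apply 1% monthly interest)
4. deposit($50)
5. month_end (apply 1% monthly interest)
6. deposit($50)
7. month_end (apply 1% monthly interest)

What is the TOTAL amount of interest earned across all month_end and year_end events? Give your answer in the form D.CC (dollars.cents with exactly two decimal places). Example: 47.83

After 1 (deposit($500)): balance=$2500.00 total_interest=$0.00
After 2 (withdraw($100)): balance=$2400.00 total_interest=$0.00
After 3 (month_end (apply 1% monthly interest)): balance=$2424.00 total_interest=$24.00
After 4 (deposit($50)): balance=$2474.00 total_interest=$24.00
After 5 (month_end (apply 1% monthly interest)): balance=$2498.74 total_interest=$48.74
After 6 (deposit($50)): balance=$2548.74 total_interest=$48.74
After 7 (month_end (apply 1% monthly interest)): balance=$2574.22 total_interest=$74.22

Answer: 74.22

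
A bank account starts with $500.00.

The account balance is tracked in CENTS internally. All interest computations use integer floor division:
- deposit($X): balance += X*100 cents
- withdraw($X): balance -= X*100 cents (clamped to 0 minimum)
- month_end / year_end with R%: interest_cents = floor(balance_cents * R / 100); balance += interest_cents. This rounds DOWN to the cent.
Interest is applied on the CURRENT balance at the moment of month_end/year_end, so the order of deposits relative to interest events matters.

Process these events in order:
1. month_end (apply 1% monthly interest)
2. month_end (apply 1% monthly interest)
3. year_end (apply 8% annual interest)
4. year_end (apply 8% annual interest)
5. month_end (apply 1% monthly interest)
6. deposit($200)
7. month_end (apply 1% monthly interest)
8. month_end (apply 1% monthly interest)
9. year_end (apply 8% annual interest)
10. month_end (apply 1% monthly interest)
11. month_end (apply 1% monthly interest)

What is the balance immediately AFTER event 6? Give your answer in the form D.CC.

Answer: 800.85

Derivation:
After 1 (month_end (apply 1% monthly interest)): balance=$505.00 total_interest=$5.00
After 2 (month_end (apply 1% monthly interest)): balance=$510.05 total_interest=$10.05
After 3 (year_end (apply 8% annual interest)): balance=$550.85 total_interest=$50.85
After 4 (year_end (apply 8% annual interest)): balance=$594.91 total_interest=$94.91
After 5 (month_end (apply 1% monthly interest)): balance=$600.85 total_interest=$100.85
After 6 (deposit($200)): balance=$800.85 total_interest=$100.85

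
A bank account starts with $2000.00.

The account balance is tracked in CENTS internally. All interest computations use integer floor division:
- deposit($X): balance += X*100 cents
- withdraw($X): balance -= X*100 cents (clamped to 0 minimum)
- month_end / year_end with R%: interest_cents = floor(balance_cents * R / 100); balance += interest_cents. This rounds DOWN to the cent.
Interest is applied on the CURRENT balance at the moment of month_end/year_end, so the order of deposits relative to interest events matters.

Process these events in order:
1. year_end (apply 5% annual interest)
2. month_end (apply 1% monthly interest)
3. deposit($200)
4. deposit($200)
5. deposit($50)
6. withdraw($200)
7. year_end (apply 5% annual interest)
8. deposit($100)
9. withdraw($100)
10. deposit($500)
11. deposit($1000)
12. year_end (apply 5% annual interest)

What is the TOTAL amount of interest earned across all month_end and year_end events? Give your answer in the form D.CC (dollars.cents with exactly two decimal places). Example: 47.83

Answer: 439.02

Derivation:
After 1 (year_end (apply 5% annual interest)): balance=$2100.00 total_interest=$100.00
After 2 (month_end (apply 1% monthly interest)): balance=$2121.00 total_interest=$121.00
After 3 (deposit($200)): balance=$2321.00 total_interest=$121.00
After 4 (deposit($200)): balance=$2521.00 total_interest=$121.00
After 5 (deposit($50)): balance=$2571.00 total_interest=$121.00
After 6 (withdraw($200)): balance=$2371.00 total_interest=$121.00
After 7 (year_end (apply 5% annual interest)): balance=$2489.55 total_interest=$239.55
After 8 (deposit($100)): balance=$2589.55 total_interest=$239.55
After 9 (withdraw($100)): balance=$2489.55 total_interest=$239.55
After 10 (deposit($500)): balance=$2989.55 total_interest=$239.55
After 11 (deposit($1000)): balance=$3989.55 total_interest=$239.55
After 12 (year_end (apply 5% annual interest)): balance=$4189.02 total_interest=$439.02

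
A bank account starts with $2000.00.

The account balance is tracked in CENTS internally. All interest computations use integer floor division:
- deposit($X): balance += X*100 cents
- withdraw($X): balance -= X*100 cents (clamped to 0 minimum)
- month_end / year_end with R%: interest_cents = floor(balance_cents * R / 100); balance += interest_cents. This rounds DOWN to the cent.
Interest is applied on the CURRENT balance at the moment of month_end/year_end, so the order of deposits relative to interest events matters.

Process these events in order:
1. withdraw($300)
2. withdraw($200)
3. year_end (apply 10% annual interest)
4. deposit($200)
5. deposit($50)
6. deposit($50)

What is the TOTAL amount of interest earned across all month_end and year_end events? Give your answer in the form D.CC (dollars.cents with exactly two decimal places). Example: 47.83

Answer: 150.00

Derivation:
After 1 (withdraw($300)): balance=$1700.00 total_interest=$0.00
After 2 (withdraw($200)): balance=$1500.00 total_interest=$0.00
After 3 (year_end (apply 10% annual interest)): balance=$1650.00 total_interest=$150.00
After 4 (deposit($200)): balance=$1850.00 total_interest=$150.00
After 5 (deposit($50)): balance=$1900.00 total_interest=$150.00
After 6 (deposit($50)): balance=$1950.00 total_interest=$150.00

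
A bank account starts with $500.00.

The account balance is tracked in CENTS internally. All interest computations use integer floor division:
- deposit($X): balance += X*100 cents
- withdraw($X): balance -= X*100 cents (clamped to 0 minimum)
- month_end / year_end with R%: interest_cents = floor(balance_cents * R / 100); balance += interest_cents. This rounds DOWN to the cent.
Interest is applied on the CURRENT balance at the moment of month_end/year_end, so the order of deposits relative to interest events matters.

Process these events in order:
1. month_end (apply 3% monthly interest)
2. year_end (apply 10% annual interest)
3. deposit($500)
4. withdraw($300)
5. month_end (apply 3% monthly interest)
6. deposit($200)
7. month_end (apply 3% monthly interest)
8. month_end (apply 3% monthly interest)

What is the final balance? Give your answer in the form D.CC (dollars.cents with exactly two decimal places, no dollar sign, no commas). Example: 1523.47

After 1 (month_end (apply 3% monthly interest)): balance=$515.00 total_interest=$15.00
After 2 (year_end (apply 10% annual interest)): balance=$566.50 total_interest=$66.50
After 3 (deposit($500)): balance=$1066.50 total_interest=$66.50
After 4 (withdraw($300)): balance=$766.50 total_interest=$66.50
After 5 (month_end (apply 3% monthly interest)): balance=$789.49 total_interest=$89.49
After 6 (deposit($200)): balance=$989.49 total_interest=$89.49
After 7 (month_end (apply 3% monthly interest)): balance=$1019.17 total_interest=$119.17
After 8 (month_end (apply 3% monthly interest)): balance=$1049.74 total_interest=$149.74

Answer: 1049.74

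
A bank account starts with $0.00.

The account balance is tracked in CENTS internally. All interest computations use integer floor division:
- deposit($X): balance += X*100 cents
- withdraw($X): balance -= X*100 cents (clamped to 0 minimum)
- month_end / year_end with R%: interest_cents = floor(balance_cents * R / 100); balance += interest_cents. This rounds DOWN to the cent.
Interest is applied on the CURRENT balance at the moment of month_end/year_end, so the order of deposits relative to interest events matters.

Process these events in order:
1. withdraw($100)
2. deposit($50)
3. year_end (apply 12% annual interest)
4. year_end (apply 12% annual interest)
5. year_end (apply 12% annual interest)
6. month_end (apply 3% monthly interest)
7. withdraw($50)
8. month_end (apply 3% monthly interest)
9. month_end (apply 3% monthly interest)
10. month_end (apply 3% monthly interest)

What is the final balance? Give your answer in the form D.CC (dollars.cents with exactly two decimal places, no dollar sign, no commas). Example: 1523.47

Answer: 24.41

Derivation:
After 1 (withdraw($100)): balance=$0.00 total_interest=$0.00
After 2 (deposit($50)): balance=$50.00 total_interest=$0.00
After 3 (year_end (apply 12% annual interest)): balance=$56.00 total_interest=$6.00
After 4 (year_end (apply 12% annual interest)): balance=$62.72 total_interest=$12.72
After 5 (year_end (apply 12% annual interest)): balance=$70.24 total_interest=$20.24
After 6 (month_end (apply 3% monthly interest)): balance=$72.34 total_interest=$22.34
After 7 (withdraw($50)): balance=$22.34 total_interest=$22.34
After 8 (month_end (apply 3% monthly interest)): balance=$23.01 total_interest=$23.01
After 9 (month_end (apply 3% monthly interest)): balance=$23.70 total_interest=$23.70
After 10 (month_end (apply 3% monthly interest)): balance=$24.41 total_interest=$24.41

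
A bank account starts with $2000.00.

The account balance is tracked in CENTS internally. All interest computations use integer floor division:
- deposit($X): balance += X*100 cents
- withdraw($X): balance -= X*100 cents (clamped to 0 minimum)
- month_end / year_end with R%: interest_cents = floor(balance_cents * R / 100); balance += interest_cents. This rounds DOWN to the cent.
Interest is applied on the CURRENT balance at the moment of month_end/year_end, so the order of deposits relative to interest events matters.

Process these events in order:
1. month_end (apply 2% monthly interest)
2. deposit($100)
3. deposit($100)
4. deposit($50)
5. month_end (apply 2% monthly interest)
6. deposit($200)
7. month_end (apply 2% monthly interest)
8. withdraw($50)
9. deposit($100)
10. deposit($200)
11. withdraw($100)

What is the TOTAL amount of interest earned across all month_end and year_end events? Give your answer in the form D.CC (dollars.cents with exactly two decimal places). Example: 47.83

Answer: 136.51

Derivation:
After 1 (month_end (apply 2% monthly interest)): balance=$2040.00 total_interest=$40.00
After 2 (deposit($100)): balance=$2140.00 total_interest=$40.00
After 3 (deposit($100)): balance=$2240.00 total_interest=$40.00
After 4 (deposit($50)): balance=$2290.00 total_interest=$40.00
After 5 (month_end (apply 2% monthly interest)): balance=$2335.80 total_interest=$85.80
After 6 (deposit($200)): balance=$2535.80 total_interest=$85.80
After 7 (month_end (apply 2% monthly interest)): balance=$2586.51 total_interest=$136.51
After 8 (withdraw($50)): balance=$2536.51 total_interest=$136.51
After 9 (deposit($100)): balance=$2636.51 total_interest=$136.51
After 10 (deposit($200)): balance=$2836.51 total_interest=$136.51
After 11 (withdraw($100)): balance=$2736.51 total_interest=$136.51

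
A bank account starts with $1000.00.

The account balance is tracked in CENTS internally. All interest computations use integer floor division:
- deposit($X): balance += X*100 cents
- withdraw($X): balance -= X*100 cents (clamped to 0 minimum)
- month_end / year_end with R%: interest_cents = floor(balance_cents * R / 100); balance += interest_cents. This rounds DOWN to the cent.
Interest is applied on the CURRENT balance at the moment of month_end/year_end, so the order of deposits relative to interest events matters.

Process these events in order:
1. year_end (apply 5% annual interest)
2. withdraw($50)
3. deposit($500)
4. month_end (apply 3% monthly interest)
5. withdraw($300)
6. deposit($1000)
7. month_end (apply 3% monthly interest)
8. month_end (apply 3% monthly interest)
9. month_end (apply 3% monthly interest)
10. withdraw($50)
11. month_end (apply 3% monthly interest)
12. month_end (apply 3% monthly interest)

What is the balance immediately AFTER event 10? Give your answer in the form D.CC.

After 1 (year_end (apply 5% annual interest)): balance=$1050.00 total_interest=$50.00
After 2 (withdraw($50)): balance=$1000.00 total_interest=$50.00
After 3 (deposit($500)): balance=$1500.00 total_interest=$50.00
After 4 (month_end (apply 3% monthly interest)): balance=$1545.00 total_interest=$95.00
After 5 (withdraw($300)): balance=$1245.00 total_interest=$95.00
After 6 (deposit($1000)): balance=$2245.00 total_interest=$95.00
After 7 (month_end (apply 3% monthly interest)): balance=$2312.35 total_interest=$162.35
After 8 (month_end (apply 3% monthly interest)): balance=$2381.72 total_interest=$231.72
After 9 (month_end (apply 3% monthly interest)): balance=$2453.17 total_interest=$303.17
After 10 (withdraw($50)): balance=$2403.17 total_interest=$303.17

Answer: 2403.17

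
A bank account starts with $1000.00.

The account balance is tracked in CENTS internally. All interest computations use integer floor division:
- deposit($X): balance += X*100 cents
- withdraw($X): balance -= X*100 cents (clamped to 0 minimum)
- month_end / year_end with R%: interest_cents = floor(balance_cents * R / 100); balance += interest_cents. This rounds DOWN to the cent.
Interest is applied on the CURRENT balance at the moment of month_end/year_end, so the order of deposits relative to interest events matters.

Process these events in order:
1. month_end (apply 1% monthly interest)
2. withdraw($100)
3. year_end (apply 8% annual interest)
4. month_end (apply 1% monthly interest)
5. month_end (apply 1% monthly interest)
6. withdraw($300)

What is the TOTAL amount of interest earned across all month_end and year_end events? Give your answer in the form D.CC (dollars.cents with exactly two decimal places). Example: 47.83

Answer: 102.54

Derivation:
After 1 (month_end (apply 1% monthly interest)): balance=$1010.00 total_interest=$10.00
After 2 (withdraw($100)): balance=$910.00 total_interest=$10.00
After 3 (year_end (apply 8% annual interest)): balance=$982.80 total_interest=$82.80
After 4 (month_end (apply 1% monthly interest)): balance=$992.62 total_interest=$92.62
After 5 (month_end (apply 1% monthly interest)): balance=$1002.54 total_interest=$102.54
After 6 (withdraw($300)): balance=$702.54 total_interest=$102.54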